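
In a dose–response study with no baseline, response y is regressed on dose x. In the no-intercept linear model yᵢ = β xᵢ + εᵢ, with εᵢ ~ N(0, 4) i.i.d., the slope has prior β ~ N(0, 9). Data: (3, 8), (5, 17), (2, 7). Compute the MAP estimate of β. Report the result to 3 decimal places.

log p(β | y) = −Σ(yᵢ − βxᵢ)²/(2·4) − β²/(2·9) + const.
Setting the derivative to zero: Σxᵢ(yᵢ − βxᵢ)/4 − β/9 = 0, so β = Σxᵢyᵢ / (Σxᵢ² + σ²/τ²).
Σxᵢyᵢ = 3·8 + 5·17 + 2·7 = 123; Σxᵢ² = 38; σ²/τ² = 4/9.
β̂_MAP = 123 / (38 + 4/9) = 123/(346/9) = 1107/346 ≈ 3.199.

β̂_MAP = 3.199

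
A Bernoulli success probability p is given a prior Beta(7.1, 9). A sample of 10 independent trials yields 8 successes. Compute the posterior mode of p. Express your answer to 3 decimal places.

Prior: Beta(7.1, 9).
Data: 8 successes in 10 trials. The binomial likelihood contributes p^8(1−p)^2, so the posterior is Beta(7.1+8, 9+2) = Beta(15.1, 11).
For Beta(a, b) with a, b > 1 the mode is (a−1)/(a+b−2) = 14.1/24.1 ≈ 0.585.

p̂_MAP = 0.585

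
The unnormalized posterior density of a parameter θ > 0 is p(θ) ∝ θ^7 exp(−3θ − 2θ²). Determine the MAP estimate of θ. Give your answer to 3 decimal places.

θ̂_MAP = 1.000

ℓ'(θ) = 7/θ − 3 − 4θ. Setting this to zero and multiplying by θ: 4θ² + 3θ − 7 = 0.
θ = (−3 + √(3² + 4·4·7)) / (2·4) = (−3 + √121) / 8 = (−3 + 11)/8 = 1.
ℓ''(θ) = −7/θ² − 4 < 0, confirming a maximum.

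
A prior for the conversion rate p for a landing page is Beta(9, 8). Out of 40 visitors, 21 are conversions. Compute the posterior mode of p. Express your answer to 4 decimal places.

Prior: Beta(9, 8).
Data: 21 successes in 40 trials. The binomial likelihood contributes p^21(1−p)^19, so the posterior is Beta(9+21, 8+19) = Beta(30, 27).
For Beta(a, b) with a, b > 1 the mode is (a−1)/(a+b−2) = 29/55 ≈ 0.5273.

p̂_MAP = 0.5273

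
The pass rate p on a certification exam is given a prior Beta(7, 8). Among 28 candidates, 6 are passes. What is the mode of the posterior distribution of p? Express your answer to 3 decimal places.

p̂_MAP = 0.293

Prior: Beta(7, 8).
Data: 6 successes in 28 trials. The binomial likelihood contributes p^6(1−p)^22, so the posterior is Beta(7+6, 8+22) = Beta(13, 30).
For Beta(a, b) with a, b > 1 the mode is (a−1)/(a+b−2) = 12/41 ≈ 0.293.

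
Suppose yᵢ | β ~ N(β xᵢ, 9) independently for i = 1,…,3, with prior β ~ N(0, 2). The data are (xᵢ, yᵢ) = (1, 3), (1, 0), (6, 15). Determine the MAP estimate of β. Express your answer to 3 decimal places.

log p(β | y) = −Σ(yᵢ − βxᵢ)²/(2·9) − β²/(2·2) + const.
Setting the derivative to zero: Σxᵢ(yᵢ − βxᵢ)/9 − β/2 = 0, so β = Σxᵢyᵢ / (Σxᵢ² + σ²/τ²).
Σxᵢyᵢ = 1·3 + 1·0 + 6·15 = 93; Σxᵢ² = 38; σ²/τ² = 4.5.
β̂_MAP = 93 / (38 + 4.5) = 93/42.5 ≈ 2.188.

β̂_MAP = 2.188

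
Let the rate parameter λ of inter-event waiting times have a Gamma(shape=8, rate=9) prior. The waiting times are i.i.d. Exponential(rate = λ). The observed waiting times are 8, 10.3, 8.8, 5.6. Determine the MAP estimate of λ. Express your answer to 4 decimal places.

The Exponential(rate=λ) likelihood is ∝ λ^n e^(−λΣtᵢ). Here n = 4 and Σtᵢ = 8 + 10.3 + 8.8 + 5.6 = 32.7.
Posterior ∝ λ^7e^(−9λ) · λ^4e^(−32.7λ) = λ^11e^(−41.7λ), i.e. Gamma(12, 41.7).
Mode = (a−1)/b = 11/41.7 ≈ 0.2638.

λ̂_MAP = 0.2638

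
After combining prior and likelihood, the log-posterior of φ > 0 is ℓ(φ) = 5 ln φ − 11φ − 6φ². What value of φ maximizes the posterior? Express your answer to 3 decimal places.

ℓ'(φ) = 5/φ − 11 − 12φ. Setting this to zero and multiplying by φ: 12φ² + 11φ − 5 = 0.
φ = (−11 + √(11² + 4·12·5)) / (2·12) = (−11 + √361) / 24 = (−11 + 19)/24 = 1/3.
ℓ''(φ) = −5/φ² − 12 < 0, confirming a maximum.

φ̂_MAP = 0.333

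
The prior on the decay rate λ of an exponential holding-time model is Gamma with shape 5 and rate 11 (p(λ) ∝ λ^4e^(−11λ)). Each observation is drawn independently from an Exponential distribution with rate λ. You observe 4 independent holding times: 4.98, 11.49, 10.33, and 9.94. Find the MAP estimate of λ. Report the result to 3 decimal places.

λ̂_MAP = 0.168

The Exponential(rate=λ) likelihood is ∝ λ^n e^(−λΣtᵢ). Here n = 4 and Σtᵢ = 4.98 + 11.49 + 10.33 + 9.94 = 36.74.
Posterior ∝ λ^4e^(−11λ) · λ^4e^(−36.74λ) = λ^8e^(−47.74λ), i.e. Gamma(9, 47.74).
Mode = (a−1)/b = 8/47.74 ≈ 0.168.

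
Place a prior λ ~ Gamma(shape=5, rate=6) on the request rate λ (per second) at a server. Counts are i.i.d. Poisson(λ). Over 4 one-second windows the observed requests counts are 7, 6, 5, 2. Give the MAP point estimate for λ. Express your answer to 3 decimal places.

λ̂_MAP = 2.400

Σxᵢ = 7+6+5+2 = 20, with n = 4.
Posterior ∝ λ^4e^(−6λ) · λ^20e^(−4λ) = λ^24e^(−10λ), i.e. Gamma(shape=25, rate=10).
The mode of a Gamma(a, b) with a ≥ 1 (shape–rate) is (a−1)/b = 24/10 ≈ 2.400.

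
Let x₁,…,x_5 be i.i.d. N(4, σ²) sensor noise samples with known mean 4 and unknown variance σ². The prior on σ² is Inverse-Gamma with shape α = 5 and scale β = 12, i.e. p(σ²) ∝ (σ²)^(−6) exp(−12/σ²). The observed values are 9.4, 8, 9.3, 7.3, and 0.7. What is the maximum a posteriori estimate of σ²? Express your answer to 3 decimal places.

Sum of squared deviations about the known mean: SS = (9.4−4)² + (8−4)² + (9.3−4)² + (7.3−4)² + (0.7−4)² = 95.03.
The Normal likelihood contributes (σ²)^(−n/2) exp(−SS/(2σ²)), so the posterior is Inverse-Gamma(α + n/2, β + SS/2) = Inverse-Gamma(7.5, 59.515).
The mode of Inverse-Gamma(a, b) is b/(a+1) = 59.515/8.5 ≈ 7.002.

σ̂²_MAP = 7.002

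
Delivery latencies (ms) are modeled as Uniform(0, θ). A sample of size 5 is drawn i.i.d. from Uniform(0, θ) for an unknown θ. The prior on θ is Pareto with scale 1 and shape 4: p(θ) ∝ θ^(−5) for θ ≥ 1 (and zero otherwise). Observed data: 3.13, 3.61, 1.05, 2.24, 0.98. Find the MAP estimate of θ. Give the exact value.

θ̂_MAP = 3.61

The Uniform(0, θ) likelihood is θ^(−n) for θ ≥ max(xᵢ), zero otherwise. Here max(xᵢ) = 3.61.
Posterior ∝ θ^(−5) · θ^(−5) = θ^(−10) on θ ≥ max(1, 3.61) = 3.61.
This density is strictly decreasing in θ, so the posterior mode lies at the lower boundary of the support.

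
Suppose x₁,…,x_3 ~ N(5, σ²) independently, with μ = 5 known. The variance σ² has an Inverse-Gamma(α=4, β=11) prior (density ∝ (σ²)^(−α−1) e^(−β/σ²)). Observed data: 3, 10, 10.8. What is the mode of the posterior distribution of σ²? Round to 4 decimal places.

Sum of squared deviations about the known mean: SS = (3−5)² + (10−5)² + (10.8−5)² = 62.64.
The Normal likelihood contributes (σ²)^(−n/2) exp(−SS/(2σ²)), so the posterior is Inverse-Gamma(α + n/2, β + SS/2) = Inverse-Gamma(5.5, 42.32).
The mode of Inverse-Gamma(a, b) is b/(a+1) = 42.32/6.5 ≈ 6.5108.

σ̂²_MAP = 6.5108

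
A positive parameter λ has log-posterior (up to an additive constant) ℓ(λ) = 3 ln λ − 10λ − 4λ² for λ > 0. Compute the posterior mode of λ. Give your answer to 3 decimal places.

ℓ'(λ) = 3/λ − 10 − 8λ. Setting this to zero and multiplying by λ: 8λ² + 10λ − 3 = 0.
λ = (−10 + √(10² + 4·8·3)) / (2·8) = (−10 + √196) / 16 = (−10 + 14)/16 = 1/4.
ℓ''(λ) = −3/λ² − 8 < 0, confirming a maximum.

λ̂_MAP = 0.250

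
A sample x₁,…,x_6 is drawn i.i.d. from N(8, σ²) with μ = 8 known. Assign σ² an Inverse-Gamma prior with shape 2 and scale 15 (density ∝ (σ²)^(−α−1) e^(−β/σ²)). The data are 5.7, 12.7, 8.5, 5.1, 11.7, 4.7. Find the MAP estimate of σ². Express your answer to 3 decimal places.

σ̂²_MAP = 7.552

Sum of squared deviations about the known mean: SS = (5.7−8)² + (12.7−8)² + (8.5−8)² + (5.1−8)² + (11.7−8)² + (4.7−8)² = 60.62.
The Normal likelihood contributes (σ²)^(−n/2) exp(−SS/(2σ²)), so the posterior is Inverse-Gamma(α + n/2, β + SS/2) = Inverse-Gamma(5, 45.31).
The mode of Inverse-Gamma(a, b) is b/(a+1) = 45.31/6 ≈ 7.552.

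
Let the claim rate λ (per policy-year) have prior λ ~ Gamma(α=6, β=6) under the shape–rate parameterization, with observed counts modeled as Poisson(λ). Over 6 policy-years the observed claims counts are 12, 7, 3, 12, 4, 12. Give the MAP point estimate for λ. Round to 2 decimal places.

λ̂_MAP = 4.58

Σxᵢ = 12+7+3+12+4+12 = 50, with n = 6.
Posterior ∝ λ^5e^(−6λ) · λ^50e^(−6λ) = λ^55e^(−12λ), i.e. Gamma(shape=56, rate=12).
The mode of a Gamma(a, b) with a ≥ 1 (shape–rate) is (a−1)/b = 55/12 ≈ 4.58.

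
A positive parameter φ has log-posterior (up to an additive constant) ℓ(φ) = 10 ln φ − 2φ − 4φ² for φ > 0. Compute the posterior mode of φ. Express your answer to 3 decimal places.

ℓ'(φ) = 10/φ − 2 − 8φ. Setting this to zero and multiplying by φ: 8φ² + 2φ − 10 = 0.
φ = (−2 + √(2² + 4·8·10)) / (2·8) = (−2 + √324) / 16 = (−2 + 18)/16 = 1.
ℓ''(φ) = −10/φ² − 8 < 0, confirming a maximum.

φ̂_MAP = 1.000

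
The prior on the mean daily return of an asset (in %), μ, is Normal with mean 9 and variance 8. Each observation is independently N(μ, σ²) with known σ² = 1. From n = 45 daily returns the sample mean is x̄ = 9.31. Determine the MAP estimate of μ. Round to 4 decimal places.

μ̂_MAP = 9.3091

n = 45, x̄ = 9.31.
For a Normal prior and Normal likelihood with known variance, the posterior is Normal; its mode equals its mean, the precision-weighted average.
Prior precision 1/σ₀² = 1/8 = 0.125; data precision n/σ² = 45/1 = 45.
μ̂ = (0.125·9 + 45·9.31) / (0.125 + 45) = 420.075/45.125 = 16803/1805 ≈ 9.3091.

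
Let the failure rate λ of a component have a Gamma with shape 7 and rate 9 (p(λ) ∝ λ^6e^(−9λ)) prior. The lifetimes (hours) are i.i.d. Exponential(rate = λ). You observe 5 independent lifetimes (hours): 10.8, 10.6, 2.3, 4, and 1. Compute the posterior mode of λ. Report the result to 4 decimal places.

λ̂_MAP = 0.2918

The Exponential(rate=λ) likelihood is ∝ λ^n e^(−λΣtᵢ). Here n = 5 and Σtᵢ = 10.8 + 10.6 + 2.3 + 4 + 1 = 28.7.
Posterior ∝ λ^6e^(−9λ) · λ^5e^(−28.7λ) = λ^11e^(−37.7λ), i.e. Gamma(12, 37.7).
Mode = (a−1)/b = 11/37.7 ≈ 0.2918.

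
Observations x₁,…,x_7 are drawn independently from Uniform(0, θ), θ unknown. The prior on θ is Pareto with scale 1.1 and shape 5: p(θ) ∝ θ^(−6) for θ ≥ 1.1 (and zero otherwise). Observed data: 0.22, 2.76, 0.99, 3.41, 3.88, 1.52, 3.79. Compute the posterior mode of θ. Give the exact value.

θ̂_MAP = 3.88

The Uniform(0, θ) likelihood is θ^(−n) for θ ≥ max(xᵢ), zero otherwise. Here max(xᵢ) = 3.88.
Posterior ∝ θ^(−6) · θ^(−7) = θ^(−13) on θ ≥ max(1.1, 3.88) = 3.88.
This density is strictly decreasing in θ, so the posterior mode lies at the lower boundary of the support.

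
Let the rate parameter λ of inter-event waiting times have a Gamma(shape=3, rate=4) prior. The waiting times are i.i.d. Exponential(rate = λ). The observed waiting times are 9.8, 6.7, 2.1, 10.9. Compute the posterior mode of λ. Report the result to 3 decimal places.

The Exponential(rate=λ) likelihood is ∝ λ^n e^(−λΣtᵢ). Here n = 4 and Σtᵢ = 9.8 + 6.7 + 2.1 + 10.9 = 29.5.
Posterior ∝ λ^2e^(−4λ) · λ^4e^(−29.5λ) = λ^6e^(−33.5λ), i.e. Gamma(7, 33.5).
Mode = (a−1)/b = 6/33.5 ≈ 0.179.

λ̂_MAP = 0.179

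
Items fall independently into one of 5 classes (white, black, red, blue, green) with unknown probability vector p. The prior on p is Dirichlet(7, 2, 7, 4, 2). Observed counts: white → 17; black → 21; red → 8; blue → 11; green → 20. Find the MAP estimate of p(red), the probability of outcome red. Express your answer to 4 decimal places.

The posterior is Dirichlet(αᵢ + nᵢ) = Dirichlet(24, 23, 15, 15, 22).
For a Dirichlet(a₁,…,a_K) with all aᵢ > 1, the mode has j-th component (aⱼ − 1)/(Σaᵢ − K).
Here Σaᵢ = 99 and K = 5, so p(red) = (15 − 1)/(99 − 5) = 14/94 ≈ 0.1489.

MAP estimate of p(red) = 0.1489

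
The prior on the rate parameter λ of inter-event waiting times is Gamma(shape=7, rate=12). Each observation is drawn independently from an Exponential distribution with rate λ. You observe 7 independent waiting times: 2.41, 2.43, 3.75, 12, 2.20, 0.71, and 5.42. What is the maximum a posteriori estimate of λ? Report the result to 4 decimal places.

The Exponential(rate=λ) likelihood is ∝ λ^n e^(−λΣtᵢ). Here n = 7 and Σtᵢ = 2.41 + 2.43 + 3.75 + 12 + 2.20 + 0.71 + 5.42 = 28.92.
Posterior ∝ λ^6e^(−12λ) · λ^7e^(−28.92λ) = λ^13e^(−40.92λ), i.e. Gamma(14, 40.92).
Mode = (a−1)/b = 13/40.92 ≈ 0.3177.

λ̂_MAP = 0.3177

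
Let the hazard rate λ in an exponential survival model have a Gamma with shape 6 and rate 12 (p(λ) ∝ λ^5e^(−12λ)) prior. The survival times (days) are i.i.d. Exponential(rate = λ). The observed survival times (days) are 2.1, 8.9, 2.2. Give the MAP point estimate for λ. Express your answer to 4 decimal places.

The Exponential(rate=λ) likelihood is ∝ λ^n e^(−λΣtᵢ). Here n = 3 and Σtᵢ = 2.1 + 8.9 + 2.2 = 13.2.
Posterior ∝ λ^5e^(−12λ) · λ^3e^(−13.2λ) = λ^8e^(−25.2λ), i.e. Gamma(9, 25.2).
Mode = (a−1)/b = 8/25.2 ≈ 0.3175.

λ̂_MAP = 0.3175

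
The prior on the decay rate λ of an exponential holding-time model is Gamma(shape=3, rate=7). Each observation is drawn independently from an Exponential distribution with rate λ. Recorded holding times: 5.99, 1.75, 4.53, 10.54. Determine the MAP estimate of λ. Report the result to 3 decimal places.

λ̂_MAP = 0.201

The Exponential(rate=λ) likelihood is ∝ λ^n e^(−λΣtᵢ). Here n = 4 and Σtᵢ = 5.99 + 1.75 + 4.53 + 10.54 = 22.81.
Posterior ∝ λ^2e^(−7λ) · λ^4e^(−22.81λ) = λ^6e^(−29.81λ), i.e. Gamma(7, 29.81).
Mode = (a−1)/b = 6/29.81 ≈ 0.201.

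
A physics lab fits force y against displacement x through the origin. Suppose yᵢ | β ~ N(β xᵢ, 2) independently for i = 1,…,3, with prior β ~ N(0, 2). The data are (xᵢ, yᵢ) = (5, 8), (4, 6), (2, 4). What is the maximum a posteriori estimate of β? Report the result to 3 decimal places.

log p(β | y) = −Σ(yᵢ − βxᵢ)²/(2·2) − β²/(2·2) + const.
Setting the derivative to zero: Σxᵢ(yᵢ − βxᵢ)/2 − β/2 = 0, so β = Σxᵢyᵢ / (Σxᵢ² + σ²/τ²).
Σxᵢyᵢ = 5·8 + 4·6 + 2·4 = 72; Σxᵢ² = 45; σ²/τ² = 1.
β̂_MAP = 72 / (45 + 1) = 72/46 ≈ 1.565.

β̂_MAP = 1.565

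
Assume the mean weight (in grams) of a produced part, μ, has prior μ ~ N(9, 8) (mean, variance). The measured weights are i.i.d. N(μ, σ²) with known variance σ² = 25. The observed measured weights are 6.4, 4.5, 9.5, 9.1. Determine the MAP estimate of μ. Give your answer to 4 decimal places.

n = 4; x̄ = (6.4 + 4.5 + 9.5 + 9.1)/4 = 29.5/4 = 7.375.
For a Normal prior and Normal likelihood with known variance, the posterior is Normal; its mode equals its mean, the precision-weighted average.
Prior precision 1/σ₀² = 1/8 = 0.125; data precision n/σ² = 4/25 = 0.16.
μ̂ = (0.125·9 + 0.16·7.375) / (0.125 + 0.16) = 2.305/0.285 = 461/57 ≈ 8.0877.

μ̂_MAP = 8.0877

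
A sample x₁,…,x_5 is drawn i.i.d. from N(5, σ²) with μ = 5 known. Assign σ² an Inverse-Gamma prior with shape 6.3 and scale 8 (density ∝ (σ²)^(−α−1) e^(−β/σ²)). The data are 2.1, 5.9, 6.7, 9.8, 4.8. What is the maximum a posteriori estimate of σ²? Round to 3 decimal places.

σ̂²_MAP = 2.612

Sum of squared deviations about the known mean: SS = (2.1−5)² + (5.9−5)² + (6.7−5)² + (9.8−5)² + (4.8−5)² = 35.19.
The Normal likelihood contributes (σ²)^(−n/2) exp(−SS/(2σ²)), so the posterior is Inverse-Gamma(α + n/2, β + SS/2) = Inverse-Gamma(8.8, 25.595).
The mode of Inverse-Gamma(a, b) is b/(a+1) = 25.595/9.8 ≈ 2.612.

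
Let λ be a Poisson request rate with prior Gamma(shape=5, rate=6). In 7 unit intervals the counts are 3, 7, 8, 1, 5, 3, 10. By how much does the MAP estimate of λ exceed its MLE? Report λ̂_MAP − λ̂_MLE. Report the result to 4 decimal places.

MAP − MLE = -2.1319

Σxᵢ = 37. Posterior is Gamma(42, 13); MAP = (42−1)/13 = 41/13 ≈ 3.15385.
MLE = x̄ = 37/7 ≈ 5.28571.
Difference = 41/13 − 37/7 = -194/91 ≈ -2.1319.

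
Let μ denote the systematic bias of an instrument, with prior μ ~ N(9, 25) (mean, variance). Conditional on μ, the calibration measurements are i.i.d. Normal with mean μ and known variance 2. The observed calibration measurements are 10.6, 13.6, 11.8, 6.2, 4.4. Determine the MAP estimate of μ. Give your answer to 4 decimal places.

μ̂_MAP = 9.3150

n = 5; x̄ = (10.6 + 13.6 + 11.8 + 6.2 + 4.4)/5 = 46.6/5 = 9.32.
For a Normal prior and Normal likelihood with known variance, the posterior is Normal; its mode equals its mean, the precision-weighted average.
Prior precision 1/σ₀² = 1/25 = 0.04; data precision n/σ² = 5/2 = 2.5.
μ̂ = (0.04·9 + 2.5·9.32) / (0.04 + 2.5) = 23.66/2.54 = 1183/127 ≈ 9.3150.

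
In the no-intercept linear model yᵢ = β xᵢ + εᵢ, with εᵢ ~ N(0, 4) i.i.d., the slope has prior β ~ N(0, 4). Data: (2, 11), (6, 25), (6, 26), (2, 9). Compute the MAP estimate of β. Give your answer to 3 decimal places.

log p(β | y) = −Σ(yᵢ − βxᵢ)²/(2·4) − β²/(2·4) + const.
Setting the derivative to zero: Σxᵢ(yᵢ − βxᵢ)/4 − β/4 = 0, so β = Σxᵢyᵢ / (Σxᵢ² + σ²/τ²).
Σxᵢyᵢ = 2·11 + 6·25 + 6·26 + 2·9 = 346; Σxᵢ² = 80; σ²/τ² = 1.
β̂_MAP = 346 / (80 + 1) = 346/81 ≈ 4.272.

β̂_MAP = 4.272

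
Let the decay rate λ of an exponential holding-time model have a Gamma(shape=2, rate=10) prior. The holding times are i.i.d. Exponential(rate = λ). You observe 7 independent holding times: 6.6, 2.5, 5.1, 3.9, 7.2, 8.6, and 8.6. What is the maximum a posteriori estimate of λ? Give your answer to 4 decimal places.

The Exponential(rate=λ) likelihood is ∝ λ^n e^(−λΣtᵢ). Here n = 7 and Σtᵢ = 6.6 + 2.5 + 5.1 + 3.9 + 7.2 + 8.6 + 8.6 = 42.5.
Posterior ∝ λe^(−10λ) · λ^7e^(−42.5λ) = λ^8e^(−52.5λ), i.e. Gamma(9, 52.5).
Mode = (a−1)/b = 8/52.5 ≈ 0.1524.

λ̂_MAP = 0.1524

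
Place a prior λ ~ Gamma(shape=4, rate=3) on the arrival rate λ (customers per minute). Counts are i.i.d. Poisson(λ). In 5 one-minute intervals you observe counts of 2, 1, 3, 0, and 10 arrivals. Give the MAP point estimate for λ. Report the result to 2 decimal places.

Σxᵢ = 2+1+3+0+10 = 16, with n = 5.
Posterior ∝ λ^3e^(−3λ) · λ^16e^(−5λ) = λ^19e^(−8λ), i.e. Gamma(shape=20, rate=8).
The mode of a Gamma(a, b) with a ≥ 1 (shape–rate) is (a−1)/b = 19/8 ≈ 2.38.

λ̂_MAP = 2.38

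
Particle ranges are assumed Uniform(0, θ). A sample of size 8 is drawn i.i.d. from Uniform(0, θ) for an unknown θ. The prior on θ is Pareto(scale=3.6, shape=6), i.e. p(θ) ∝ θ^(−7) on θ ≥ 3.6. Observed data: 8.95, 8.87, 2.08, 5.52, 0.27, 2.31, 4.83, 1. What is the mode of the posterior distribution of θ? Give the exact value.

θ̂_MAP = 8.95

The Uniform(0, θ) likelihood is θ^(−n) for θ ≥ max(xᵢ), zero otherwise. Here max(xᵢ) = 8.95.
Posterior ∝ θ^(−7) · θ^(−8) = θ^(−15) on θ ≥ max(3.6, 8.95) = 8.95.
This density is strictly decreasing in θ, so the posterior mode lies at the lower boundary of the support.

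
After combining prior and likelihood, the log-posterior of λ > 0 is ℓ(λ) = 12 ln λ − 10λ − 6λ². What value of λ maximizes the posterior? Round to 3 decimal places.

ℓ'(λ) = 12/λ − 10 − 12λ. Setting this to zero and multiplying by λ: 12λ² + 10λ − 12 = 0.
λ = (−10 + √(10² + 4·12·12)) / (2·12) = (−10 + √676) / 24 = (−10 + 26)/24 = 2/3.
ℓ''(λ) = −12/λ² − 12 < 0, confirming a maximum.

λ̂_MAP = 0.667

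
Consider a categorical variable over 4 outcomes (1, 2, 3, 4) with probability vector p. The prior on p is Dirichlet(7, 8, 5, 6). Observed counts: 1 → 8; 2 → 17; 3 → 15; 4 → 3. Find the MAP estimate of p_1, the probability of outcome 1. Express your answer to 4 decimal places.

The posterior is Dirichlet(αᵢ + nᵢ) = Dirichlet(15, 25, 20, 9).
For a Dirichlet(a₁,…,a_K) with all aᵢ > 1, the mode has j-th component (aⱼ − 1)/(Σaᵢ − K).
Here Σaᵢ = 69 and K = 4, so p_1 = (15 − 1)/(69 − 4) = 14/65 ≈ 0.2154.

MAP estimate: 0.2154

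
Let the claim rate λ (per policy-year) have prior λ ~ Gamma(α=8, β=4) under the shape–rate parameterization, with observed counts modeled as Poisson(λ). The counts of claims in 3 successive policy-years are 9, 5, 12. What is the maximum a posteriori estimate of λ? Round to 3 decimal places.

Σxᵢ = 9+5+12 = 26, with n = 3.
Posterior ∝ λ^7e^(−4λ) · λ^26e^(−3λ) = λ^33e^(−7λ), i.e. Gamma(shape=34, rate=7).
The mode of a Gamma(a, b) with a ≥ 1 (shape–rate) is (a−1)/b = 33/7 ≈ 4.714.

λ̂_MAP = 4.714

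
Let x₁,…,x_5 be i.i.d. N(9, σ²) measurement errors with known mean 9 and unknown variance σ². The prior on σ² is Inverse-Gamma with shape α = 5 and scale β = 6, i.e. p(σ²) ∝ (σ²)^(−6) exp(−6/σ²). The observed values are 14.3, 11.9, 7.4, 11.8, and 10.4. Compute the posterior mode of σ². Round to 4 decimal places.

σ̂²_MAP = 3.5800

Sum of squared deviations about the known mean: SS = (14.3−9)² + (11.9−9)² + (7.4−9)² + (11.8−9)² + (10.4−9)² = 48.86.
The Normal likelihood contributes (σ²)^(−n/2) exp(−SS/(2σ²)), so the posterior is Inverse-Gamma(α + n/2, β + SS/2) = Inverse-Gamma(7.5, 30.43).
The mode of Inverse-Gamma(a, b) is b/(a+1) = 30.43/8.5 ≈ 3.5800.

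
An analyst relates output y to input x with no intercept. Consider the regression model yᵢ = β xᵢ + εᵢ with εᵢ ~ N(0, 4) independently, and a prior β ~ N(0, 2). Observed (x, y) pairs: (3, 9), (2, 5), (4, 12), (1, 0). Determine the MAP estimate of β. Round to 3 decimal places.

log p(β | y) = −Σ(yᵢ − βxᵢ)²/(2·4) − β²/(2·2) + const.
Setting the derivative to zero: Σxᵢ(yᵢ − βxᵢ)/4 − β/2 = 0, so β = Σxᵢyᵢ / (Σxᵢ² + σ²/τ²).
Σxᵢyᵢ = 3·9 + 2·5 + 4·12 + 1·0 = 85; Σxᵢ² = 30; σ²/τ² = 2.
β̂_MAP = 85 / (30 + 2) = 85/32 ≈ 2.656.

β̂_MAP = 2.656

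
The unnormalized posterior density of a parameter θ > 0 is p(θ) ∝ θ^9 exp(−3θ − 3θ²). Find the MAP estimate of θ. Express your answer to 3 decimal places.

ℓ'(θ) = 9/θ − 3 − 6θ. Setting this to zero and multiplying by θ: 6θ² + 3θ − 9 = 0.
θ = (−3 + √(3² + 4·6·9)) / (2·6) = (−3 + √225) / 12 = (−3 + 15)/12 = 1.
ℓ''(θ) = −9/θ² − 6 < 0, confirming a maximum.

θ̂_MAP = 1.000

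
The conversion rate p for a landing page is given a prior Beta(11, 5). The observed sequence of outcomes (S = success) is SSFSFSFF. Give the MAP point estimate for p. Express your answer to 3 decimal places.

Prior: Beta(11, 5).
Data: 4 successes in 8 trials (from the sequence). The binomial likelihood contributes p^4(1−p)^4, so the posterior is Beta(11+4, 5+4) = Beta(15, 9).
For Beta(a, b) with a, b > 1 the mode is (a−1)/(a+b−2) = 14/22 ≈ 0.636.

p̂_MAP = 0.636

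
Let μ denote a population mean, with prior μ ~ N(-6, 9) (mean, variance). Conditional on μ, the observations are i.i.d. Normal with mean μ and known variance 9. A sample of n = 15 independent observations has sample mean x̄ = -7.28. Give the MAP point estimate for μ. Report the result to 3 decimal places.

n = 15, x̄ = -7.28.
For a Normal prior and Normal likelihood with known variance, the posterior is Normal; its mode equals its mean, the precision-weighted average.
Prior precision 1/σ₀² = 1/9; data precision n/σ² = 15/9 = 5/3.
μ̂ = ((1/9)·(-6) + (5/3)·(-7.28)) / (1/9 + 5/3) = (-12.8)/(16/9) = -7.200.

μ̂_MAP = -7.200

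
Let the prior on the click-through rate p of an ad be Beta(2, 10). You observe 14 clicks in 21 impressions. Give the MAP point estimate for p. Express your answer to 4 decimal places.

Prior: Beta(2, 10).
Data: 14 successes in 21 trials. The binomial likelihood contributes p^14(1−p)^7, so the posterior is Beta(2+14, 10+7) = Beta(16, 17).
For Beta(a, b) with a, b > 1 the mode is (a−1)/(a+b−2) = 15/31 ≈ 0.4839.

p̂_MAP = 0.4839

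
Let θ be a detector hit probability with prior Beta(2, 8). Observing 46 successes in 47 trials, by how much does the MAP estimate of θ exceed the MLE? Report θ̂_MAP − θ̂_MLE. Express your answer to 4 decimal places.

Posterior is Beta(48, 9); MAP = (48−1)/(57−2) = 47/55 ≈ 0.85455.
MLE ignores the prior: θ̂_MLE = k/n = 46/47 ≈ 0.97872.
Difference = 47/55 − 46/47 = -321/2585 ≈ -0.1242.

MAP − MLE = -0.1242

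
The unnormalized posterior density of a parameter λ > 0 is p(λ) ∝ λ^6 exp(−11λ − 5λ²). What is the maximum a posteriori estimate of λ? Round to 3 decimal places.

ℓ'(λ) = 6/λ − 11 − 10λ. Setting this to zero and multiplying by λ: 10λ² + 11λ − 6 = 0.
λ = (−11 + √(11² + 4·10·6)) / (2·10) = (−11 + √361) / 20 = (−11 + 19)/20 = 2/5.
ℓ''(λ) = −6/λ² − 10 < 0, confirming a maximum.

λ̂_MAP = 0.400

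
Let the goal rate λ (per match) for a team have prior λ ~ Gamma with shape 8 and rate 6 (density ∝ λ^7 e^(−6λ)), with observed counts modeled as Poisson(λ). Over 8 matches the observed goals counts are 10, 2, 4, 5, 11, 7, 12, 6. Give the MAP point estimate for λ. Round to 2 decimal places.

λ̂_MAP = 4.57

Σxᵢ = 10+2+4+5+11+7+12+6 = 57, with n = 8.
Posterior ∝ λ^7e^(−6λ) · λ^57e^(−8λ) = λ^64e^(−14λ), i.e. Gamma(shape=65, rate=14).
The mode of a Gamma(a, b) with a ≥ 1 (shape–rate) is (a−1)/b = 64/14 ≈ 4.57.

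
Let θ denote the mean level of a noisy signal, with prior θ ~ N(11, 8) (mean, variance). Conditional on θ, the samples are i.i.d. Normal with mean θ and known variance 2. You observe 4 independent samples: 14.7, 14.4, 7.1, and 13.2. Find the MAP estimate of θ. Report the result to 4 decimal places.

θ̂_MAP = 12.2706

n = 4; x̄ = (14.7 + 14.4 + 7.1 + 13.2)/4 = 49.4/4 = 12.35.
For a Normal prior and Normal likelihood with known variance, the posterior is Normal; its mode equals its mean, the precision-weighted average.
Prior precision 1/σ₀² = 1/8 = 0.125; data precision n/σ² = 4/2 = 2.
θ̂ = (0.125·11 + 2·12.35) / (0.125 + 2) = 26.075/2.125 = 1043/85 ≈ 12.2706.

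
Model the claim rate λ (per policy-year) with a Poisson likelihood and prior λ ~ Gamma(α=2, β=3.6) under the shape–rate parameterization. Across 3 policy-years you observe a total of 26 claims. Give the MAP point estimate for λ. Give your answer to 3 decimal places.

Σxᵢ = 26, n = 3.
Posterior ∝ λe^(−3.6λ) · λ^26e^(−3λ) = λ^27e^(−6.6λ), i.e. Gamma(shape=28, rate=6.6).
The mode of a Gamma(a, b) with a ≥ 1 (shape–rate) is (a−1)/b = 27/6.6 ≈ 4.091.

λ̂_MAP = 4.091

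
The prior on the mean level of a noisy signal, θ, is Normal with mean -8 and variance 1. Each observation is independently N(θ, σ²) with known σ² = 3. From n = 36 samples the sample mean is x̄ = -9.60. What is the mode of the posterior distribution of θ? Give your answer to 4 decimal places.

n = 36, x̄ = -9.60.
For a Normal prior and Normal likelihood with known variance, the posterior is Normal; its mode equals its mean, the precision-weighted average.
Prior precision 1/σ₀² = 1/1 = 1; data precision n/σ² = 36/3 = 12.
θ̂ = (1·(-8) + 12·(-9.6)) / (1 + 12) = (-123.2)/13 = -616/65 ≈ -9.4769.

θ̂_MAP = -9.4769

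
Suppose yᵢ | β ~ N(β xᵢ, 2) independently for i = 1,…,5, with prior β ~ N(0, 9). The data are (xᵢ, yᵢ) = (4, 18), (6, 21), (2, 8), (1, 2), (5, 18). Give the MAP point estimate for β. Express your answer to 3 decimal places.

log p(β | y) = −Σ(yᵢ − βxᵢ)²/(2·2) − β²/(2·9) + const.
Setting the derivative to zero: Σxᵢ(yᵢ − βxᵢ)/2 − β/9 = 0, so β = Σxᵢyᵢ / (Σxᵢ² + σ²/τ²).
Σxᵢyᵢ = 4·18 + 6·21 + 2·8 + 1·2 + 5·18 = 306; Σxᵢ² = 82; σ²/τ² = 2/9.
β̂_MAP = 306 / (82 + 2/9) = 306/(740/9) = 1377/370 ≈ 3.722.

β̂_MAP = 3.722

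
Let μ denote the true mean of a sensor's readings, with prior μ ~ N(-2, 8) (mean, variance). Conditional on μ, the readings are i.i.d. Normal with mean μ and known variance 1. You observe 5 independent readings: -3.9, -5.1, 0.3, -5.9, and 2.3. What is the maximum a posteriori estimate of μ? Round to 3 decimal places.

n = 5; x̄ = ((-3.9) + (-5.1) + 0.3 + (-5.9) + 2.3)/5 = -12.3/5 = -2.46.
For a Normal prior and Normal likelihood with known variance, the posterior is Normal; its mode equals its mean, the precision-weighted average.
Prior precision 1/σ₀² = 1/8 = 0.125; data precision n/σ² = 5/1 = 5.
μ̂ = (0.125·(-2) + 5·(-2.46)) / (0.125 + 5) = (-12.55)/5.125 = -502/205 ≈ -2.449.

μ̂_MAP = -2.449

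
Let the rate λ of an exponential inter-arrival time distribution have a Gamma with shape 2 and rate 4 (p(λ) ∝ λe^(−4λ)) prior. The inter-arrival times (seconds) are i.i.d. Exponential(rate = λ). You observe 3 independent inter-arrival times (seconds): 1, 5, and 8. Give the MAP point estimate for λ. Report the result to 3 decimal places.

The Exponential(rate=λ) likelihood is ∝ λ^n e^(−λΣtᵢ). Here n = 3 and Σtᵢ = 1 + 5 + 8 = 14.
Posterior ∝ λe^(−4λ) · λ^3e^(−14λ) = λ^4e^(−18λ), i.e. Gamma(5, 18).
Mode = (a−1)/b = 4/18 ≈ 0.222.

λ̂_MAP = 0.222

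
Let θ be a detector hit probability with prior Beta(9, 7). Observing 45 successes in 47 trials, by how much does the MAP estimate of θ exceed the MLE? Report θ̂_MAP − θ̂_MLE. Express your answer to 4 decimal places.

Posterior is Beta(54, 9); MAP = (54−1)/(63−2) = 53/61 ≈ 0.86885.
MLE ignores the prior: θ̂_MLE = k/n = 45/47 ≈ 0.95745.
Difference = 53/61 − 45/47 = -254/2867 ≈ -0.0886.

MAP − MLE = -0.0886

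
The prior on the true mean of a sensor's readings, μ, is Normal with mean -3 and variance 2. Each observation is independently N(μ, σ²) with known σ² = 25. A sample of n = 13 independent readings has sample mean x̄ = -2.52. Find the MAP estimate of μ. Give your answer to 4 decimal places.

μ̂_MAP = -2.7553

n = 13, x̄ = -2.52.
For a Normal prior and Normal likelihood with known variance, the posterior is Normal; its mode equals its mean, the precision-weighted average.
Prior precision 1/σ₀² = 1/2 = 0.5; data precision n/σ² = 13/25 = 0.52.
μ̂ = (0.5·(-3) + 0.52·(-2.52)) / (0.5 + 0.52) = (-2.8104)/1.02 = -1171/425 ≈ -2.7553.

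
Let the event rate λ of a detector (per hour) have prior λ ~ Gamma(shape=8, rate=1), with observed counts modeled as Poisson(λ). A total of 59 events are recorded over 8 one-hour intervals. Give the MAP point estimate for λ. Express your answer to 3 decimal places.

Σxᵢ = 59, n = 8.
Posterior ∝ λ^7e^(−1λ) · λ^59e^(−8λ) = λ^66e^(−9λ), i.e. Gamma(shape=67, rate=9).
The mode of a Gamma(a, b) with a ≥ 1 (shape–rate) is (a−1)/b = 66/9 ≈ 7.333.

λ̂_MAP = 7.333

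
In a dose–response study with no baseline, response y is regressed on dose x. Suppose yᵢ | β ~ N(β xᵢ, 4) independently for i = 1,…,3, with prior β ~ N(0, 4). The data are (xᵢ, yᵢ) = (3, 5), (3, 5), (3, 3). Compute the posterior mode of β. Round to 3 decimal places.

log p(β | y) = −Σ(yᵢ − βxᵢ)²/(2·4) − β²/(2·4) + const.
Setting the derivative to zero: Σxᵢ(yᵢ − βxᵢ)/4 − β/4 = 0, so β = Σxᵢyᵢ / (Σxᵢ² + σ²/τ²).
Σxᵢyᵢ = 3·5 + 3·5 + 3·3 = 39; Σxᵢ² = 27; σ²/τ² = 1.
β̂_MAP = 39 / (27 + 1) = 39/28 ≈ 1.393.

β̂_MAP = 1.393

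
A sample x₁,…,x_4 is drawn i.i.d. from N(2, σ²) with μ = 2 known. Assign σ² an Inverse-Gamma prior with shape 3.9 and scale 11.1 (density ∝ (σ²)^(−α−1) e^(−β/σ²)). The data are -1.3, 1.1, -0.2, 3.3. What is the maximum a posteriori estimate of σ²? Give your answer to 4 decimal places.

σ̂²_MAP = 2.9297

Sum of squared deviations about the known mean: SS = (-1.3−2)² + (1.1−2)² + (-0.2−2)² + (3.3−2)² = 18.23.
The Normal likelihood contributes (σ²)^(−n/2) exp(−SS/(2σ²)), so the posterior is Inverse-Gamma(α + n/2, β + SS/2) = Inverse-Gamma(5.9, 20.215).
The mode of Inverse-Gamma(a, b) is b/(a+1) = 20.215/6.9 ≈ 2.9297.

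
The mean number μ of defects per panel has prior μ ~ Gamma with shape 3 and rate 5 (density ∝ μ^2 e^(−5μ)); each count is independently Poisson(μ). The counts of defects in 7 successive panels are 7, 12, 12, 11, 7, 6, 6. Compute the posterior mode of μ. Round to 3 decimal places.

μ̂_MAP = 5.250

Σxᵢ = 7+12+12+11+7+6+6 = 61, with n = 7.
Posterior ∝ μ^2e^(−5μ) · μ^61e^(−7μ) = μ^63e^(−12μ), i.e. Gamma(shape=64, rate=12).
The mode of a Gamma(a, b) with a ≥ 1 (shape–rate) is (a−1)/b = 63/12 ≈ 5.250.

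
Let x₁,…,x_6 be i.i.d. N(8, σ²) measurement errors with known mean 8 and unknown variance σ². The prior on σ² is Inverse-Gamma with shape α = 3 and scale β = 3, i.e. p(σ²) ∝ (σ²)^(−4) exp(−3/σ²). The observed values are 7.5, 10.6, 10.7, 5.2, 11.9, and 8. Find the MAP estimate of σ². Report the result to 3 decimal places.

σ̂²_MAP = 3.096

Sum of squared deviations about the known mean: SS = (7.5−8)² + (10.6−8)² + (10.7−8)² + (5.2−8)² + (11.9−8)² + (8−8)² = 37.35.
The Normal likelihood contributes (σ²)^(−n/2) exp(−SS/(2σ²)), so the posterior is Inverse-Gamma(α + n/2, β + SS/2) = Inverse-Gamma(6, 21.675).
The mode of Inverse-Gamma(a, b) is b/(a+1) = 21.675/7 ≈ 3.096.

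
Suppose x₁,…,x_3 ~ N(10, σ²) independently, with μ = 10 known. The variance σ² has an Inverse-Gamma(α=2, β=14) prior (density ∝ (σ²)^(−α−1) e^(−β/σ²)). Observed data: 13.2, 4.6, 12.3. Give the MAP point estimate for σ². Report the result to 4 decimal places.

Sum of squared deviations about the known mean: SS = (13.2−10)² + (4.6−10)² + (12.3−10)² = 44.69.
The Normal likelihood contributes (σ²)^(−n/2) exp(−SS/(2σ²)), so the posterior is Inverse-Gamma(α + n/2, β + SS/2) = Inverse-Gamma(3.5, 36.345).
The mode of Inverse-Gamma(a, b) is b/(a+1) = 36.345/4.5 ≈ 8.0767.

σ̂²_MAP = 8.0767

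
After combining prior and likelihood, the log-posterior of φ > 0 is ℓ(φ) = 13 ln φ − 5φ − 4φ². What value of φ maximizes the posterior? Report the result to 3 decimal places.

φ̂_MAP = 1.000

ℓ'(φ) = 13/φ − 5 − 8φ. Setting this to zero and multiplying by φ: 8φ² + 5φ − 13 = 0.
φ = (−5 + √(5² + 4·8·13)) / (2·8) = (−5 + √441) / 16 = (−5 + 21)/16 = 1.
ℓ''(φ) = −13/φ² − 8 < 0, confirming a maximum.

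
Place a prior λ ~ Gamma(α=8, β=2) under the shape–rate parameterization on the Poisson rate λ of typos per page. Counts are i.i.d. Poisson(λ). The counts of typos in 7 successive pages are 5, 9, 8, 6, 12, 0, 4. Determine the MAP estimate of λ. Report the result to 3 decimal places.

λ̂_MAP = 5.667

Σxᵢ = 5+9+8+6+12+0+4 = 44, with n = 7.
Posterior ∝ λ^7e^(−2λ) · λ^44e^(−7λ) = λ^51e^(−9λ), i.e. Gamma(shape=52, rate=9).
The mode of a Gamma(a, b) with a ≥ 1 (shape–rate) is (a−1)/b = 51/9 ≈ 5.667.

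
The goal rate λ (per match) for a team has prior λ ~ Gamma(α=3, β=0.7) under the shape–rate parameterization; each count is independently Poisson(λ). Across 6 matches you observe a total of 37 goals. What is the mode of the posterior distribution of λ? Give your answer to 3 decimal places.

λ̂_MAP = 5.821

Σxᵢ = 37, n = 6.
Posterior ∝ λ^2e^(−0.7λ) · λ^37e^(−6λ) = λ^39e^(−6.7λ), i.e. Gamma(shape=40, rate=6.7).
The mode of a Gamma(a, b) with a ≥ 1 (shape–rate) is (a−1)/b = 39/6.7 ≈ 5.821.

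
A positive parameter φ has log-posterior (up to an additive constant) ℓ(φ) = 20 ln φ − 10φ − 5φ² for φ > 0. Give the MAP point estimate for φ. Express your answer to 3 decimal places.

ℓ'(φ) = 20/φ − 10 − 10φ. Setting this to zero and multiplying by φ: 10φ² + 10φ − 20 = 0.
φ = (−10 + √(10² + 4·10·20)) / (2·10) = (−10 + √900) / 20 = (−10 + 30)/20 = 1.
ℓ''(φ) = −20/φ² − 10 < 0, confirming a maximum.

φ̂_MAP = 1.000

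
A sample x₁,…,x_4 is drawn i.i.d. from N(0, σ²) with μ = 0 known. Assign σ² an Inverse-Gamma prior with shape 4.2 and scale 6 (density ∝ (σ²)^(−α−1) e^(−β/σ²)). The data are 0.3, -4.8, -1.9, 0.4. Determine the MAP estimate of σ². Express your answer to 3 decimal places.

σ̂²_MAP = 2.701

Sum of squared deviations about the known mean: SS = (0.3−0)² + (-4.8−0)² + (-1.9−0)² + (0.4−0)² = 26.9.
The Normal likelihood contributes (σ²)^(−n/2) exp(−SS/(2σ²)), so the posterior is Inverse-Gamma(α + n/2, β + SS/2) = Inverse-Gamma(6.2, 19.45).
The mode of Inverse-Gamma(a, b) is b/(a+1) = 19.45/7.2 ≈ 2.701.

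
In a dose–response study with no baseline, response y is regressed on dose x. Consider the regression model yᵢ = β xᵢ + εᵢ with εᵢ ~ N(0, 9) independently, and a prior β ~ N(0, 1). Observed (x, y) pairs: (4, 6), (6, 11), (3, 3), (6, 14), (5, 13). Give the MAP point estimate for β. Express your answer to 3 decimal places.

β̂_MAP = 1.893

log p(β | y) = −Σ(yᵢ − βxᵢ)²/(2·9) − β²/(2·1) + const.
Setting the derivative to zero: Σxᵢ(yᵢ − βxᵢ)/9 − β/1 = 0, so β = Σxᵢyᵢ / (Σxᵢ² + σ²/τ²).
Σxᵢyᵢ = 4·6 + 6·11 + 3·3 + 6·14 + 5·13 = 248; Σxᵢ² = 122; σ²/τ² = 9.
β̂_MAP = 248 / (122 + 9) = 248/131 ≈ 1.893.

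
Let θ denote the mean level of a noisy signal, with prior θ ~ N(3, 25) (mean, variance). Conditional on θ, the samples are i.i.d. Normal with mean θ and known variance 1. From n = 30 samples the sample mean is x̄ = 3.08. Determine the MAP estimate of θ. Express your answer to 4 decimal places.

θ̂_MAP = 3.0799

n = 30, x̄ = 3.08.
For a Normal prior and Normal likelihood with known variance, the posterior is Normal; its mode equals its mean, the precision-weighted average.
Prior precision 1/σ₀² = 1/25 = 0.04; data precision n/σ² = 30/1 = 30.
θ̂ = (0.04·3 + 30·3.08) / (0.04 + 30) = 92.52/30.04 = 2313/751 ≈ 3.0799.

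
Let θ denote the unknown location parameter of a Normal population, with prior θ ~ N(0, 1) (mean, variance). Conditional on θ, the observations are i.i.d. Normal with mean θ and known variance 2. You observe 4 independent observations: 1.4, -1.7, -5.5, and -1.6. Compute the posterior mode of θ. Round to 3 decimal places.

θ̂_MAP = -1.233

n = 4; x̄ = (1.4 + (-1.7) + (-5.5) + (-1.6))/4 = -7.4/4 = -1.85.
For a Normal prior and Normal likelihood with known variance, the posterior is Normal; its mode equals its mean, the precision-weighted average.
Prior precision 1/σ₀² = 1/1 = 1; data precision n/σ² = 4/2 = 2.
θ̂ = (1·0 + 2·(-1.85)) / (1 + 2) = (-3.7)/3 = -37/30 ≈ -1.233.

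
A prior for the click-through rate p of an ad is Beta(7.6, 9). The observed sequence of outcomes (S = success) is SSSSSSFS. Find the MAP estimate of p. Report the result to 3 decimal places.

Prior: Beta(7.6, 9).
Data: 7 successes in 8 trials (from the sequence). The binomial likelihood contributes p^7(1−p)^1, so the posterior is Beta(7.6+7, 9+1) = Beta(14.6, 10).
For Beta(a, b) with a, b > 1 the mode is (a−1)/(a+b−2) = 13.6/22.6 ≈ 0.602.

p̂_MAP = 0.602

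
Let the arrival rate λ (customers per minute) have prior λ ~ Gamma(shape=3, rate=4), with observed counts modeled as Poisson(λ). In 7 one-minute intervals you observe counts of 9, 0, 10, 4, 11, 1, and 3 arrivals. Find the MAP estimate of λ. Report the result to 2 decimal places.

Σxᵢ = 9+0+10+4+11+1+3 = 38, with n = 7.
Posterior ∝ λ^2e^(−4λ) · λ^38e^(−7λ) = λ^40e^(−11λ), i.e. Gamma(shape=41, rate=11).
The mode of a Gamma(a, b) with a ≥ 1 (shape–rate) is (a−1)/b = 40/11 ≈ 3.64.

λ̂_MAP = 3.64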